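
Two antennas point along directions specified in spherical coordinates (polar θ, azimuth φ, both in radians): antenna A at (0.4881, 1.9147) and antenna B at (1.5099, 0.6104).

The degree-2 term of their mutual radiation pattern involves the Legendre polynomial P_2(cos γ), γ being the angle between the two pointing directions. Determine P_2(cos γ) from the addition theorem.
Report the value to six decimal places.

Term-by-term m-sum for l=2 (normalisation 4π/5 = 2.513274):
  [-2]  conj(Y_{2,-2})(Ω₁) = (-0.065633, -0.053928) ; Y_{2,-2}(Ω₂) = (0.131961, -0.361512) ; Δ = (-0.028157, 0.016611)
  [-1]  conj(Y_{2,-1})(Ω₁) = (-0.107886, 0.301244) ; Y_{2,-1}(Ω₂) = (0.038455, -0.026900) ; Δ = (0.003955, 0.014486)
  [+0]  conj(Y_{2,0})(Ω₁) = (0.422707, -0.000000) ; Y_{2,0}(Ω₂) = (-0.311887, 0.000000) ; Δ = (-0.131837, 0.000000)
  [+1]  conj(Y_{2,1})(Ω₁) = (0.107886, 0.301244) ; Y_{2,1}(Ω₂) = (-0.038455, -0.026900) ; Δ = (0.003955, -0.014486)
  [+2]  conj(Y_{2,2})(Ω₁) = (-0.065633, 0.053928) ; Y_{2,2}(Ω₂) = (0.131961, 0.361512) ; Δ = (-0.028157, -0.016611)
Accumulated sum (-0.180241, 0.000000); after 4π/(2l+1) scaling, (-0.452995, 0.000000) ⇒ P_2 = -0.452995

-0.452995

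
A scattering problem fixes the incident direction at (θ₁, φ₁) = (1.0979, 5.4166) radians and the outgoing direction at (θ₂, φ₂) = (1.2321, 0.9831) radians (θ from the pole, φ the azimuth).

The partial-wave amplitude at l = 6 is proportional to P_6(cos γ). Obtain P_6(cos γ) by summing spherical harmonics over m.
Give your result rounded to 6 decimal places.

Summing Y*_{l m}(θ₁,φ₁)·Y_{l m}(θ₂,φ₂) over m ∈ [−6, 6]; prefactor 4π/(2·6+1) = 0.966644:
  m=-6: 0.11257 + 0.21252j × 0.31526 + 0.12760j = 0.00837 + 0.08136j  (running Σ = 0.00837 + 0.08136j)
  m=-5: -0.15788 + 0.39590j × 0.08372 + 0.40650j = -0.17415 - 0.03103j  (running Σ = -0.16578 + 0.05033j)
  m=-4: -0.27228 + 0.09167j × -0.04256 + 0.04303j = 0.00764 - 0.01562j  (running Σ = -0.15814 + 0.03471j)
  m=-3: 0.12878 + 0.07752j × 0.31830 + 0.06197j = 0.03619 + 0.03265j  (running Σ = -0.12195 + 0.06737j)
  m=-2: 0.05483 + 0.33470j × 0.06528 + 0.15640j = -0.04877 + 0.03043j  (running Σ = -0.17072 + 0.09779j)
  m=-1: 0.02127 - 0.02504j × 0.14963 - 0.22459j = -0.00244 - 0.00852j  (running Σ = -0.17316 + 0.08927j)
  m=0: 0.33618 + 0.00000j × 0.19473 + 0.00000j = 0.06547 + 0.00000j  (running Σ = -0.10769 + 0.08927j)
  m=1: -0.02127 - 0.02504j × -0.14963 - 0.22459j = -0.00244 + 0.00852j  (running Σ = -0.11013 + 0.09779j)
  m=2: 0.05483 - 0.33470j × 0.06528 - 0.15640j = -0.04877 - 0.03043j  (running Σ = -0.15890 + 0.06737j)
  m=3: -0.12878 + 0.07752j × -0.31830 + 0.06197j = 0.03619 - 0.03265j  (running Σ = -0.12272 + 0.03471j)
  m=4: -0.27228 - 0.09167j × -0.04256 - 0.04303j = 0.00764 + 0.01562j  (running Σ = -0.11507 + 0.05033j)
  m=5: 0.15788 + 0.39590j × -0.08372 + 0.40650j = -0.17415 + 0.03103j  (running Σ = -0.28922 + 0.08136j)
  m=6: 0.11257 - 0.21252j × 0.31526 - 0.12760j = 0.00837 - 0.08136j  (running Σ = -0.28085 - 0.00000j)
Accumulated sum -0.28085 - 0.00000j; after 4π/(2l+1) scaling, -0.27148 - 0.00000j ⇒ P_6 = -0.271484

-0.271484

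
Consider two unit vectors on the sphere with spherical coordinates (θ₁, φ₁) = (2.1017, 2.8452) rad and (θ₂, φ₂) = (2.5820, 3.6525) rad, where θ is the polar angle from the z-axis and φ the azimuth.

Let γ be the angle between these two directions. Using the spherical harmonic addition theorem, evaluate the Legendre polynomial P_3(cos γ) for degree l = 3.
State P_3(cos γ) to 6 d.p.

-0.082135

Addition theorem: P_3(cos γ) = (4π/7) Σ_m Y*_{lm}(Ω₁) Y_{lm}(Ω₂), m = −3…3:
  [-3]  conj(Y_{3,-3})(Ω₁) = -0.168576+0.207774i ; Y_{3,-3}(Ω₂) = -0.002376+0.062366i ; Δ = -0.012558-0.011007i
  [-2]  conj(Y_{3,-2})(Ω₁) = -0.319145+0.214975i ; Y_{3,-2}(Ω₂) = -0.127356+0.208198i ; Δ = -0.004112-0.093824i
  [-1]  conj(Y_{3,-1})(Ω₁) = -0.075102+0.022935i ; Y_{3,-1}(Ω₂) = -0.387748+0.217352i ; Δ = +0.024136-0.025217i
  [+0]  conj(Y_{3,0})(Ω₁) = +0.324650-0.000000i ; Y_{3,0}(Ω₂) = -0.186920+0.000000i ; Δ = -0.060684+0.000000i
  [+1]  conj(Y_{3,1})(Ω₁) = +0.075102+0.022935i ; Y_{3,1}(Ω₂) = +0.387748+0.217352i ; Δ = +0.024136+0.025217i
  [+2]  conj(Y_{3,2})(Ω₁) = -0.319145-0.214975i ; Y_{3,2}(Ω₂) = -0.127356-0.208198i ; Δ = -0.004112+0.093824i
  [+3]  conj(Y_{3,3})(Ω₁) = +0.168576+0.207774i ; Y_{3,3}(Ω₂) = +0.002376+0.062366i ; Δ = -0.012558+0.011007i
Accumulated sum -0.045752-0.000000i; after 4π/(2l+1) scaling, -0.082135-0.000000i ⇒ P_3 = -0.082135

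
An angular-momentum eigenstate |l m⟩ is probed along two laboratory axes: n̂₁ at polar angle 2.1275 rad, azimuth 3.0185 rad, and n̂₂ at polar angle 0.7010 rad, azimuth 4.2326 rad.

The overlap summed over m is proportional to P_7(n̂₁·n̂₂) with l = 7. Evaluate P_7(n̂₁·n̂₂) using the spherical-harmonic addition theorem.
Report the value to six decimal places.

Expand P_7 via completeness: Σ_{m} conj(Y_{7,m}) at Ω₁ times Y_{7,m} at Ω₂ —
  m=-7: (-0.103531, 0.120658) × (-0.004997, 0.022675) = (-0.002218, -0.002950)  (running Σ = (-0.002218, -0.002950))
  m=-6: (-0.273765, 0.249248) × (0.099399, -0.026747) = (-0.020545, 0.032097)  (running Σ = (-0.022764, 0.029147))
  m=-5: (-0.347509, 0.245717) × (-0.182573, -0.198891) = (0.112317, 0.024255)  (running Σ = (0.089553, 0.053402))
  m=-4: (-0.111768, 0.059956) × (-0.152130, 0.418895) = (-0.008112, -0.055940)  (running Σ = (0.081441, -0.002538))
  m=-3: (0.270238, -0.104591) × (0.389244, -0.051455) = (0.099807, -0.054616)  (running Σ = (0.181248, -0.057155))
  m=-2: (0.263807, -0.066290) × (0.013390, 0.019109) = (0.004799, 0.004153)  (running Σ = (0.186047, -0.053001))
  m=-1: (-0.185272, 0.022921) × (0.181340, -0.348500) = (-0.025609, 0.068724)  (running Σ = (0.160438, 0.015723))
  m=0: (-0.298158, -0.000000) × (-0.101489, 0.000000) = (0.030260, 0.000000)  (running Σ = (0.190698, 0.015723))
  m=1: (0.185272, 0.022921) × (-0.181340, -0.348500) = (-0.025609, -0.068724)  (running Σ = (0.165089, -0.053001))
  m=2: (0.263807, 0.066290) × (0.013390, -0.019109) = (0.004799, -0.004153)  (running Σ = (0.169888, -0.057155))
  m=3: (-0.270238, -0.104591) × (-0.389244, -0.051455) = (0.099807, 0.054616)  (running Σ = (0.269695, -0.002538))
  m=4: (-0.111768, -0.059956) × (-0.152130, -0.418895) = (-0.008112, 0.055940)  (running Σ = (0.261582, 0.053402))
  m=5: (0.347509, 0.245717) × (0.182573, -0.198891) = (0.112317, -0.024255)  (running Σ = (0.373899, 0.029147))
  m=6: (-0.273765, -0.249248) × (0.099399, 0.026747) = (-0.020545, -0.032097)  (running Σ = (0.353354, -0.002950))
  m=7: (0.103531, 0.120658) × (0.004997, 0.022675) = (-0.002218, 0.002950)  (running Σ = (0.351135, 0.000000))
Total Σ_m = (0.351135, 0.000000). Multiply by 0.837758: (0.294166, 0.000000). P_7(cos γ) = 0.294166

0.294166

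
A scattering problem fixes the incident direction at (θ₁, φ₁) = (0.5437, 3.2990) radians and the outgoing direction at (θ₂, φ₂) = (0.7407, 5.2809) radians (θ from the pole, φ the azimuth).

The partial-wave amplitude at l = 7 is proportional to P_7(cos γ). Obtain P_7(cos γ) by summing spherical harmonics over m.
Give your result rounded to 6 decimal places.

0.207068

Expand P_7 via completeness: Σ_{m} conj(Y_{7,m}) at Ω₁ times Y_{7,m} at Ω₂ —
  m=-7: Y*=-0.00224 - 0.00442j  Y=0.02368 + 0.02131j  product 0.00004 - 0.00015j
  m=-6: Y*=0.01799 + 0.02486j  Y=0.12567 - 0.03471j  product 0.00312 + 0.00250j
  m=-5: Y*=-0.08177 - 0.08204j  Y=0.09197 - 0.29832j  product -0.03199 + 0.01685j
  m=-4: Y*=0.23705 + 0.17270j  Y=-0.29633 - 0.34950j  product -0.00988 - 0.13403j
  m=-3: Y*=-0.42783 - 0.21852j  Y=-0.31909 + 0.04326j  product 0.14597 + 0.05122j
  m=-2: Y*=0.37962 + 0.12362j  Y=0.05507 - 0.11889j  product 0.03560 - 0.03833j
  m=-1: Y*=0.10148 + 0.01611j  Y=-0.20881 - 0.32684j  product -0.01593 - 0.03653j
  m=+0: Y*=-0.43748 + 0.00000j  Y=0.01530 + 0.00000j  product -0.00669 + 0.00000j
  m=+1: Y*=-0.10148 + 0.01611j  Y=0.20881 - 0.32684j  product -0.01593 + 0.03653j
  m=+2: Y*=0.37962 - 0.12362j  Y=0.05507 + 0.11889j  product 0.03560 + 0.03833j
  m=+3: Y*=0.42783 - 0.21852j  Y=0.31909 + 0.04326j  product 0.14597 - 0.05122j
  m=+4: Y*=0.23705 - 0.17270j  Y=-0.29633 + 0.34950j  product -0.00988 + 0.13403j
  m=+5: Y*=0.08177 - 0.08204j  Y=-0.09197 - 0.29832j  product -0.03199 - 0.01685j
  m=+6: Y*=0.01799 - 0.02486j  Y=0.12567 + 0.03471j  product 0.00312 - 0.00250j
  m=+7: Y*=0.00224 - 0.00442j  Y=-0.02368 + 0.02131j  product 0.00004 + 0.00015j
Σ over m = 0.24717 + 0.00000j; ×(4π/15) → 0.20707 + 0.00000j. Real part: 0.207068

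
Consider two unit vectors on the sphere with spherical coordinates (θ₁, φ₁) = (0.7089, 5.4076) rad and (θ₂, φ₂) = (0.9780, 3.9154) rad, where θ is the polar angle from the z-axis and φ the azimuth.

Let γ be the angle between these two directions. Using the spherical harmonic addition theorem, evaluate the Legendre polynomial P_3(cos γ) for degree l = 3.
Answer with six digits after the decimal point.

Term-by-term m-sum for l=3 (normalisation 4π/7 = 1.795196):
  [-3]  conj(Y_{3,-3})(Ω₁) = -0.100188-0.056679i ; Y_{3,-3}(Ω₂) = +0.162360+0.174063i ; Δ = -0.006401-0.026641i
  [-2]  conj(Y_{3,-2})(Ω₁) = -0.058981-0.323436i ; Y_{3,-2}(Ω₂) = +0.009104-0.392647i ; Δ = -0.127533+0.020214i
  [-1]  conj(Y_{3,-1})(Ω₁) = +0.253493-0.303899i ; Y_{3,-1}(Ω₂) = -0.107482+0.105019i ; Δ = +0.004669+0.059285i
  [+0]  conj(Y_{3,0})(Ω₁) = -0.033709-0.000000i ; Y_{3,0}(Ω₂) = -0.300090+0.000000i ; Δ = +0.010116+0.000000i
  [+1]  conj(Y_{3,1})(Ω₁) = -0.253493-0.303899i ; Y_{3,1}(Ω₂) = +0.107482+0.105019i ; Δ = +0.004669-0.059285i
  [+2]  conj(Y_{3,2})(Ω₁) = -0.058981+0.323436i ; Y_{3,2}(Ω₂) = +0.009104+0.392647i ; Δ = -0.127533-0.020214i
  [+3]  conj(Y_{3,3})(Ω₁) = +0.100188-0.056679i ; Y_{3,3}(Ω₂) = -0.162360+0.174063i ; Δ = -0.006401+0.026641i
Accumulated sum -0.248414+0.000000i; after 4π/(2l+1) scaling, -0.445951+0.000000i ⇒ P_3 = -0.445951

-0.445951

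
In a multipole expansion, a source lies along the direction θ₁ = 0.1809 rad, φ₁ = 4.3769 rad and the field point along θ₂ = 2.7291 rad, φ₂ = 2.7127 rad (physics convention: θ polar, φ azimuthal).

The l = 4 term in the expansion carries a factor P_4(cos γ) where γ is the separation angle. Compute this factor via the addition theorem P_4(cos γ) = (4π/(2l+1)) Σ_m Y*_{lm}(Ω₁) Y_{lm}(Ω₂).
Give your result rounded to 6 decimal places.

0.256512

Expand P_4 via completeness: Σ_{m} conj(Y_{4,m}) at Ω₁ times Y_{4,m} at Ω₂ —
  [-4]  conj(Y_{4,-4})(Ω₁) = +0.000105-0.000452i ; Y_{4,-4}(Ω₂) = -0.001649+0.011311i ; Δ = +0.000005+0.000002i
  [-3]  conj(Y_{4,-3})(Ω₁) = +0.006059+0.003835i ; Y_{4,-3}(Ω₂) = +0.020710+0.070919i ; Δ = -0.000147+0.000509i
  [-2]  conj(Y_{4,-2})(Ω₁) = -0.048964+0.038870i ; Y_{4,-2}(Ω₂) = +0.171440+0.198248i ; Δ = -0.016100-0.003043i
  [-1]  conj(Y_{4,-1})(Ω₁) = -0.104016-0.298322i ; Y_{4,-1}(Ω₂) = +0.454286+0.207736i ; Δ = +0.014719-0.157131i
  [+0]  conj(Y_{4,0})(Ω₁) = +0.713195-0.000000i ; Y_{4,0}(Ω₂) = +0.261861+0.000000i ; Δ = +0.186758+0.000000i
  [+1]  conj(Y_{4,1})(Ω₁) = +0.104016-0.298322i ; Y_{4,1}(Ω₂) = -0.454286+0.207736i ; Δ = +0.014719+0.157131i
  [+2]  conj(Y_{4,2})(Ω₁) = -0.048964-0.038870i ; Y_{4,2}(Ω₂) = +0.171440-0.198248i ; Δ = -0.016100+0.003043i
  [+3]  conj(Y_{4,3})(Ω₁) = -0.006059+0.003835i ; Y_{4,3}(Ω₂) = -0.020710+0.070919i ; Δ = -0.000147-0.000509i
  [+4]  conj(Y_{4,4})(Ω₁) = +0.000105+0.000452i ; Y_{4,4}(Ω₂) = -0.001649-0.011311i ; Δ = +0.000005-0.000002i
Accumulated sum +0.183713+0.000000i; after 4π/(2l+1) scaling, +0.256512+0.000000i ⇒ P_4 = 0.256512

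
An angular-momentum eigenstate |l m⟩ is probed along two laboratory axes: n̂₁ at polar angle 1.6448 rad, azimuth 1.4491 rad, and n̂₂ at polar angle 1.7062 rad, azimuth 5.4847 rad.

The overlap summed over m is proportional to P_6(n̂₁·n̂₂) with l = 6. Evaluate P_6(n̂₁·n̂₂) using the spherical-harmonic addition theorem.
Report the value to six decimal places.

Expand P_6 via completeness: Σ_{m} conj(Y_{6,m}) at Ω₁ times Y_{6,m} at Ω₂ —
  m=-6: (-0.354054, 0.316963) × (0.035860, -0.455745) = (0.131758, 0.172725)  (running Σ = (0.131758, 0.172725))
  m=-5: (-0.069763, -0.100140) × (0.142255, 0.162207) = (0.006319, -0.025562)  (running Σ = (0.138077, 0.147163))
  m=-4: (-0.293145, 0.155151) × (0.274587, 0.014387) = (-0.082726, 0.038385)  (running Σ = (0.055351, 0.185548))
  m=-3: (-0.050138, -0.131173) × (-0.175847, 0.162554) = (0.030139, 0.014916)  (running Σ = (0.085490, 0.200465))
  m=-2: (-0.283745, 0.070458) × (-0.005715, 0.218307) = (-0.013760, -0.062346)  (running Σ = (0.071730, 0.138118))
  m=-1: (-0.017837, -0.145844) × (-0.171656, -0.176209) = (-0.022637, 0.028178)  (running Σ = (0.049093, 0.166297))
  m=0: (-0.281954, -0.000000) × (-0.202776, 0.000000) = (0.057174, 0.000000)  (running Σ = (0.106267, 0.166297))
  m=1: (0.017837, -0.145844) × (0.171656, -0.176209) = (-0.022637, -0.028178)  (running Σ = (0.083629, 0.138118))
  m=2: (-0.283745, -0.070458) × (-0.005715, -0.218307) = (-0.013760, 0.062346)  (running Σ = (0.069870, 0.200465))
  m=3: (0.050138, -0.131173) × (0.175847, 0.162554) = (0.030139, -0.014916)  (running Σ = (0.100009, 0.185548))
  m=4: (-0.293145, -0.155151) × (0.274587, -0.014387) = (-0.082726, -0.038385)  (running Σ = (0.017283, 0.147163))
  m=5: (0.069763, -0.100140) × (-0.142255, 0.162207) = (0.006319, 0.025562)  (running Σ = (0.023602, 0.172725))
  m=6: (-0.354054, -0.316963) × (0.035860, 0.455745) = (0.131758, -0.172725)  (running Σ = (0.155360, 0.000000))
Accumulated sum (0.155360, 0.000000); after 4π/(2l+1) scaling, (0.150177, 0.000000) ⇒ P_6 = 0.150177

0.150177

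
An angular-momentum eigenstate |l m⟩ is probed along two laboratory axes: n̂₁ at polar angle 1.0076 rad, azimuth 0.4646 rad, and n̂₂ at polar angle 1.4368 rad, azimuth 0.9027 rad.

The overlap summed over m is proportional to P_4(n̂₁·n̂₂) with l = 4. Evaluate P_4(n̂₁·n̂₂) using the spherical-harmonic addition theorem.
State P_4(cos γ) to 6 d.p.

Term-by-term m-sum for l=4 (normalisation 4π/9 = 1.396263):
  term(m=-4) = (-0.017440, -0.094975)   from Y*(Ω₁)=(-0.064165, 0.216917), Y(Ω₂)=(-0.380743, 0.193025)
  term(m=-3) = (0.016681, -0.063602)   from Y*(Ω₁)=(0.071131, 0.397674), Y(Ω₂)=(-0.147707, -0.068367)
  term(m=-2) = (-0.043806, 0.052582)   from Y*(Ω₁)=(0.142462, 0.190705), Y(Ω₂)=(0.066833, 0.279629)
  term(m=-1) = (0.034992, -0.016392)   from Y*(Ω₁)=(-0.191830, -0.096144), Y(Ω₂)=(-0.111560, 0.141365)
  term(m=+0) = (-0.075011, -0.000000)   from Y*(Ω₁)=(-0.286417, -0.000000), Y(Ω₂)=(0.261895, 0.000000)
  term(m=+1) = (0.034992, 0.016392)   from Y*(Ω₁)=(0.191830, -0.096144), Y(Ω₂)=(0.111560, 0.141365)
  term(m=+2) = (-0.043806, -0.052582)   from Y*(Ω₁)=(0.142462, -0.190705), Y(Ω₂)=(0.066833, -0.279629)
  term(m=+3) = (0.016681, 0.063602)   from Y*(Ω₁)=(-0.071131, 0.397674), Y(Ω₂)=(0.147707, -0.068367)
  term(m=+4) = (-0.017440, 0.094975)   from Y*(Ω₁)=(-0.064165, -0.216917), Y(Ω₂)=(-0.380743, -0.193025)
Σ over m = (-0.094157, -0.000000); ×(4π/9) → (-0.131467, -0.000000). Real part: -0.131467

-0.131467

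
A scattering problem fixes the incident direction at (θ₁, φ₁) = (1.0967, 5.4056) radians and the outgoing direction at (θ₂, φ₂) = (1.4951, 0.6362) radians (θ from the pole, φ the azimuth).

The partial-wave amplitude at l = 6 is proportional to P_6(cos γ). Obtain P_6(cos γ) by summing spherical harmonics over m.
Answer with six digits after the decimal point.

Term-by-term m-sum for l=6 (normalisation 4π/13 = 0.966644):
  m=-6: (0.125877, 0.203879) × (-0.370533, 0.296953) = (-0.107184, -0.038164)  (running Σ = (-0.107184, -0.038164))
  m=-5: (-0.135780, 0.403688) × (-0.124655, 0.004915) = (0.014942, -0.050989)  (running Σ = (-0.092243, -0.089153))
  m=-4: (-0.269557, 0.104164) × (0.273390, 0.185752) = (-0.093043, -0.021593)  (running Σ = (-0.185286, -0.110747))
  m=-3: (0.129375, 0.072170) × (0.047540, 0.135337) = (-0.003617, 0.020940)  (running Σ = (-0.188902, -0.089807))
  m=-2: (0.062300, 0.334061) × (0.085505, -0.277993) = (0.098194, 0.011245)  (running Σ = (-0.090709, -0.078562))
  m=-1: (0.019335, -0.023274) × (0.120681, -0.089142) = (0.000259, -0.004532)  (running Σ = (-0.090450, -0.083094))
  m=0: (0.336423, -0.000000) × (-0.280325, 0.000000) = (-0.094308, 0.000000)  (running Σ = (-0.184758, -0.083094))
  m=1: (-0.019335, -0.023274) × (-0.120681, -0.089142) = (0.000259, 0.004532)  (running Σ = (-0.184499, -0.078562))
  m=2: (0.062300, -0.334061) × (0.085505, 0.277993) = (0.098194, -0.011245)  (running Σ = (-0.086305, -0.089807))
  m=3: (-0.129375, 0.072170) × (-0.047540, 0.135337) = (-0.003617, -0.020940)  (running Σ = (-0.089922, -0.110747))
  m=4: (-0.269557, -0.104164) × (0.273390, -0.185752) = (-0.093043, 0.021593)  (running Σ = (-0.182965, -0.089153))
  m=5: (0.135780, 0.403688) × (0.124655, 0.004915) = (0.014942, 0.050989)  (running Σ = (-0.168023, -0.038164))
  m=6: (0.125877, -0.203879) × (-0.370533, -0.296953) = (-0.107184, 0.038164)  (running Σ = (-0.275208, -0.000000))
Accumulated sum (-0.275208, -0.000000); after 4π/(2l+1) scaling, (-0.266028, -0.000000) ⇒ P_6 = -0.266028

-0.266028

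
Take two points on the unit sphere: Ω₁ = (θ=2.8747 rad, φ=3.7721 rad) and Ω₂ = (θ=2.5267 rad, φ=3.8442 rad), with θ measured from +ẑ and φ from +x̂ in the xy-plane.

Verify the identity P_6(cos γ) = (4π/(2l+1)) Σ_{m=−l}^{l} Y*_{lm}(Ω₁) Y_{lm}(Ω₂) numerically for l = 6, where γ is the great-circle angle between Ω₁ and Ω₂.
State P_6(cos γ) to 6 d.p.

0.071576

Summing Y*_{l m}(θ₁,φ₁)·Y_{l m}(θ₂,φ₂) over m ∈ [−6, 6]; prefactor 4π/(2·6+1) = 0.966644:
  [-6]  conj(Y_{6,-6})(Ω₁) = (-0.000130, -0.000097) ; Y_{6,-6}(Ω₂) = (-0.008484, 0.015651) ; Δ = (0.000003, -0.000001)
  [-5]  conj(Y_{6,-5})(Ω₁) = (-0.002060, -0.000023) ; Y_{6,-5}(Ω₂) = (-0.081370, 0.031696) ; Δ = (0.000168, -0.000063)
  [-4]  conj(Y_{6,-4})(Ω₁) = (-0.012978, 0.009256) ; Y_{6,-4}(Ω₂) = (-0.236866, -0.081441) ; Δ = (0.003828, -0.001136)
  [-3]  conj(Y_{6,-3})(Ω₁) = (-0.026290, 0.079139) ; Y_{6,-3}(Ω₂) = (-0.226756, -0.380851) ; Δ = (0.036102, -0.007933)
  [-2]  conj(Y_{6,-2})(Ω₁) = (0.088543, 0.276623) ; Y_{6,-2}(Ω₂) = (0.065761, -0.393515) ; Δ = (0.114678, -0.016652)
  [-1]  conj(Y_{6,-1})(Ω₁) = (0.478775, 0.349454) ; Y_{6,-1}(Ω₂) = (-0.048234, 0.040842) ; Δ = (-0.037366, 0.002699)
  [+0]  conj(Y_{6,0})(Ω₁) = (0.385585, -0.000000) ; Y_{6,0}(Ω₂) = (-0.416975, 0.000000) ; Δ = (-0.160779, 0.000000)
  [+1]  conj(Y_{6,1})(Ω₁) = (-0.478775, 0.349454) ; Y_{6,1}(Ω₂) = (0.048234, 0.040842) ; Δ = (-0.037366, -0.002699)
  [+2]  conj(Y_{6,2})(Ω₁) = (0.088543, -0.276623) ; Y_{6,2}(Ω₂) = (0.065761, 0.393515) ; Δ = (0.114678, 0.016652)
  [+3]  conj(Y_{6,3})(Ω₁) = (0.026290, 0.079139) ; Y_{6,3}(Ω₂) = (0.226756, -0.380851) ; Δ = (0.036102, 0.007933)
  [+4]  conj(Y_{6,4})(Ω₁) = (-0.012978, -0.009256) ; Y_{6,4}(Ω₂) = (-0.236866, 0.081441) ; Δ = (0.003828, 0.001136)
  [+5]  conj(Y_{6,5})(Ω₁) = (0.002060, -0.000023) ; Y_{6,5}(Ω₂) = (0.081370, 0.031696) ; Δ = (0.000168, 0.000063)
  [+6]  conj(Y_{6,6})(Ω₁) = (-0.000130, 0.000097) ; Y_{6,6}(Ω₂) = (-0.008484, -0.015651) ; Δ = (0.000003, 0.000001)
Total Σ_m = (0.074046, -0.000000). Multiply by 0.966644: (0.071576, -0.000000). P_6(cos γ) = 0.071576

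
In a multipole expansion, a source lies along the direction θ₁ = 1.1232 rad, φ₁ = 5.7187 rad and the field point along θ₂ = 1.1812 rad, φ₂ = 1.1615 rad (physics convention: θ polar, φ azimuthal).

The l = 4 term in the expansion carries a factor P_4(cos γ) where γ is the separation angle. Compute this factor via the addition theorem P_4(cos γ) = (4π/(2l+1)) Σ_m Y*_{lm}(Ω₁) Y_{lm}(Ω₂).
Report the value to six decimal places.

Addition theorem: P_4(cos γ) = (4π/9) Σ_m Y*_{lm}(Ω₁) Y_{lm}(Ω₂), m = −4…4:
  m=-4: (-0.185398, -0.225945) × (-0.021498, 0.323349) = (0.077045, -0.055091)  (running Σ = (0.077045, -0.055091))
  m=-3: (-0.048559, -0.393899) × (-0.354426, 0.126534) = (0.067052, 0.133464)  (running Σ = (0.144097, 0.078373))
  m=-2: (0.036177, -0.076482) × (-0.001920, -0.002052) = (-0.000226, 0.000073)  (running Σ = (0.143871, 0.078445))
  m=-1: (-0.263361, 0.166764) × (-0.131650, 0.303485) = (-0.015939, -0.101881)  (running Σ = (0.127932, -0.023435))
  m=0: (-0.147192, -0.000000) × (-0.063408, 0.000000) = (0.009333, 0.000000)  (running Σ = (0.137265, -0.023435))
  m=1: (0.263361, 0.166764) × (0.131650, 0.303485) = (-0.015939, 0.101881)  (running Σ = (0.121326, 0.078445))
  m=2: (0.036177, 0.076482) × (-0.001920, 0.002052) = (-0.000226, -0.000073)  (running Σ = (0.121100, 0.078373))
  m=3: (0.048559, -0.393899) × (0.354426, 0.126534) = (0.067052, -0.133464)  (running Σ = (0.188152, -0.055091))
  m=4: (-0.185398, 0.225945) × (-0.021498, -0.323349) = (0.077045, 0.055091)  (running Σ = (0.265197, 0.000000))
Total Σ_m = (0.265197, 0.000000). Multiply by 1.396263: (0.370285, 0.000000). P_4(cos γ) = 0.370285

0.370285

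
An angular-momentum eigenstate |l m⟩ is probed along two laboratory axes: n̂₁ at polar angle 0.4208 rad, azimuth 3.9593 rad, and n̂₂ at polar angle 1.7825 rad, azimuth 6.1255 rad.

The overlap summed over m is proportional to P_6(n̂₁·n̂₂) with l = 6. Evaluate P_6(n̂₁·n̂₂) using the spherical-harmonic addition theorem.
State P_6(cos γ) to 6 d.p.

Term-by-term m-sum for l=6 (normalisation 4π/13 = 0.966644):
  term(m=-6) = 0.00086 - 0.00040j   from Y*(Ω₁)=0.00043 - 0.00220j, Y(Ω₂)=0.24673 + 0.34221j
  term(m=-5) = 0.00089 - 0.00538j   from Y*(Ω₁)=0.01015 + 0.01410j, Y(Ω₂)=-0.22143 - 0.22277j
  term(m=-4) = 0.00986 + 0.00937j   from Y*(Ω₁)=-0.08043 - 0.01045j, Y(Ω₂)=-0.13539 - 0.09887j
  term(m=-3) = 0.07849 - 0.01717j   from Y*(Ω₁)=0.19292 - 0.15873j, Y(Ω₂)=0.28629 + 0.14653j
  term(m=-2) = -0.01507 + 0.03774j   from Y*(Ω₁)=-0.03127 + 0.48319j, Y(Ω₂)=0.07979 + 0.02603j
  term(m=-1) = 0.07939 + 0.11720j   from Y*(Ω₁)=-0.30588 - 0.32631j, Y(Ω₂)=-0.31258 - 0.04970j
  term(m=+0) = 0.01000 + 0.00000j   from Y*(Ω₁)=-0.16411 + 0.00000j, Y(Ω₂)=-0.06091 + 0.00000j
  term(m=+1) = 0.07939 - 0.11720j   from Y*(Ω₁)=0.30588 - 0.32631j, Y(Ω₂)=0.31258 - 0.04970j
  term(m=+2) = -0.01507 - 0.03774j   from Y*(Ω₁)=-0.03127 - 0.48319j, Y(Ω₂)=0.07979 - 0.02603j
  term(m=+3) = 0.07849 + 0.01717j   from Y*(Ω₁)=-0.19292 - 0.15873j, Y(Ω₂)=-0.28629 + 0.14653j
  term(m=+4) = 0.00986 - 0.00937j   from Y*(Ω₁)=-0.08043 + 0.01045j, Y(Ω₂)=-0.13539 + 0.09887j
  term(m=+5) = 0.00089 + 0.00538j   from Y*(Ω₁)=-0.01015 + 0.01410j, Y(Ω₂)=0.22143 - 0.22277j
  term(m=+6) = 0.00086 + 0.00040j   from Y*(Ω₁)=0.00043 + 0.00220j, Y(Ω₂)=0.24673 - 0.34221j
Accumulated sum 0.31884 - 0.00000j; after 4π/(2l+1) scaling, 0.30820 - 0.00000j ⇒ P_6 = 0.308205

0.308205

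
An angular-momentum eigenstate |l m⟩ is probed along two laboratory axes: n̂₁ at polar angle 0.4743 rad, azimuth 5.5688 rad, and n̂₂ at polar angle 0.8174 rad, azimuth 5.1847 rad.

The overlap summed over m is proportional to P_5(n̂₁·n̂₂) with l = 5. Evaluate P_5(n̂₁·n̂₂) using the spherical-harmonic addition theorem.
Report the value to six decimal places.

Expand P_5 via completeness: Σ_{m} conj(Y_{5,m}) at Ω₁ times Y_{5,m} at Ω₂ —
  [-5]  conj(Y_{5,-5})(Ω₁) = -0.00838 + 0.00385j ; Y_{5,-5}(Ω₂) = 0.06738 - 0.06811j ; Δ = -0.00030 + 0.00083j
  [-4]  conj(Y_{5,-4})(Ω₁) = -0.05453 - 0.01592j ; Y_{5,-4}(Ω₂) = -0.08897 - 0.26987j ; Δ = 0.00056 + 0.01613j
  [-3]  conj(Y_{5,-3})(Ω₁) = -0.10929 - 0.16962j ; Y_{5,-3}(Ω₂) = -0.42608 - 0.06608j ; Δ = 0.03536 + 0.07949j
  [-2]  conj(Y_{5,-2})(Ω₁) = 0.06117 - 0.42783j ; Y_{5,-2}(Ω₂) = -0.14606 + 0.20194j ; Δ = 0.07746 + 0.07484j
  [-1]  conj(Y_{5,-1})(Ω₁) = 0.33963 - 0.29452j ; Y_{5,-1}(Ω₂) = -0.10122 - 0.19812j ; Δ = -0.09273 - 0.03748j
  [+0]  conj(Y_{5,0})(Ω₁) = -0.09779 + 0.00000j ; Y_{5,0}(Ω₂) = -0.31697 + 0.00000j ; Δ = 0.03100 + 0.00000j
  [+1]  conj(Y_{5,1})(Ω₁) = -0.33963 - 0.29452j ; Y_{5,1}(Ω₂) = 0.10122 - 0.19812j ; Δ = -0.09273 + 0.03748j
  [+2]  conj(Y_{5,2})(Ω₁) = 0.06117 + 0.42783j ; Y_{5,2}(Ω₂) = -0.14606 - 0.20194j ; Δ = 0.07746 - 0.07484j
  [+3]  conj(Y_{5,3})(Ω₁) = 0.10929 - 0.16962j ; Y_{5,3}(Ω₂) = 0.42608 - 0.06608j ; Δ = 0.03536 - 0.07949j
  [+4]  conj(Y_{5,4})(Ω₁) = -0.05453 + 0.01592j ; Y_{5,4}(Ω₂) = -0.08897 + 0.26987j ; Δ = 0.00056 - 0.01613j
  [+5]  conj(Y_{5,5})(Ω₁) = 0.00838 + 0.00385j ; Y_{5,5}(Ω₂) = -0.06738 - 0.06811j ; Δ = -0.00030 - 0.00083j
Total Σ_m = 0.07168 - 0.00000j. Multiply by 1.142397: 0.08189 - 0.00000j. P_5(cos γ) = 0.081888

0.081888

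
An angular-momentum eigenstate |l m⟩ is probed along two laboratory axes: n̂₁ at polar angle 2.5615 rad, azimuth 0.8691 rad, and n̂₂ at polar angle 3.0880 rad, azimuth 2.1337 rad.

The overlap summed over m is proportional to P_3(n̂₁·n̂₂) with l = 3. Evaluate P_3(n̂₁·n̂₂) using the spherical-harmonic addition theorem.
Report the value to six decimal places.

Addition theorem: P_3(cos γ) = (4π/7) Σ_m Y*_{lm}(Ω₁) Y_{lm}(Ω₂), m = −3…3:
  m=-3: -0.05912 + 0.03498j × 0.00006 - 0.00001j = -0.00000 + 0.00000j  (running Σ = -0.00000 + 0.00000j)
  m=-2: 0.04279 - 0.25321j × 0.00126 - 0.00264j = -0.00062 - 0.00043j  (running Σ = -0.00062 - 0.00043j)
  m=-1: 0.28562 + 0.33794j × -0.03682 - 0.05835j = 0.00920 - 0.02911j  (running Σ = 0.00858 - 0.02954j)
  m=0: -0.15542 + 0.00000j × -0.73993 + 0.00000j = 0.11500 + 0.00000j  (running Σ = 0.12358 - 0.02954j)
  m=1: -0.28562 + 0.33794j × 0.03682 - 0.05835j = 0.00920 + 0.02911j  (running Σ = 0.13278 - 0.00043j)
  m=2: 0.04279 + 0.25321j × 0.00126 + 0.00264j = -0.00062 + 0.00043j  (running Σ = 0.13217 + 0.00000j)
  m=3: 0.05912 + 0.03498j × -0.00006 - 0.00001j = -0.00000 - 0.00000j  (running Σ = 0.13217 + 0.00000j)
Accumulated sum 0.13217 + 0.00000j; after 4π/(2l+1) scaling, 0.23726 + 0.00000j ⇒ P_3 = 0.237264

0.237264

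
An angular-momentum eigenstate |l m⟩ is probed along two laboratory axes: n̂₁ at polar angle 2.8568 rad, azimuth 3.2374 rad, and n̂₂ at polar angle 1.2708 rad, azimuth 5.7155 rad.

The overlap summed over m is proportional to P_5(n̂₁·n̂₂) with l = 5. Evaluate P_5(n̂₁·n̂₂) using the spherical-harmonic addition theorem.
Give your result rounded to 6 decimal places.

-0.100720

Addition theorem: P_5(cos γ) = (4π/11) Σ_m Y*_{lm}(Ω₁) Y_{lm}(Ω₂), m = −5…5:
  [-5]  conj(Y_{5,-5})(Ω₁) = (-0.000721, -0.000375) ; Y_{5,-5}(Ω₂) = (-0.352496, 0.110264) ; Δ = (0.000295, 0.000053)
  [-4]  conj(Y_{5,-4})(Ω₁) = (-0.008140, -0.003282) ; Y_{5,-4}(Ω₂) = (-0.232732, 0.276340) ; Δ = (0.002801, -0.001486)
  [-3]  conj(Y_{5,-3})(Ω₁) = (-0.053634, -0.015855) ; Y_{5,-3}(Ω₂) = (0.008514, -0.063994) ; Δ = (-0.001471, 0.003297)
  [-2]  conj(Y_{5,-2})(Ω₁) = (-0.222237, -0.043113) ; Y_{5,-2}(Ω₂) = (-0.142289, -0.305864) ; Δ = (0.018435, 0.074109)
  [-1]  conj(Y_{5,-1})(Ω₁) = (-0.530327, -0.050965) ; Y_{5,-1}(Ω₂) = (-0.016115, -0.010276) ; Δ = (0.008022, 0.006271)
  [+0]  conj(Y_{5,0})(Ω₁) = (-0.445822, -0.000000) ; Y_{5,0}(Ω₂) = (0.323743, 0.000000) ; Δ = (-0.144332, -0.000000)
  [+1]  conj(Y_{5,1})(Ω₁) = (0.530327, -0.050965) ; Y_{5,1}(Ω₂) = (0.016115, -0.010276) ; Δ = (0.008022, -0.006271)
  [+2]  conj(Y_{5,2})(Ω₁) = (-0.222237, 0.043113) ; Y_{5,2}(Ω₂) = (-0.142289, 0.305864) ; Δ = (0.018435, -0.074109)
  [+3]  conj(Y_{5,3})(Ω₁) = (0.053634, -0.015855) ; Y_{5,3}(Ω₂) = (-0.008514, -0.063994) ; Δ = (-0.001471, -0.003297)
  [+4]  conj(Y_{5,4})(Ω₁) = (-0.008140, 0.003282) ; Y_{5,4}(Ω₂) = (-0.232732, -0.276340) ; Δ = (0.002801, 0.001486)
  [+5]  conj(Y_{5,5})(Ω₁) = (0.000721, -0.000375) ; Y_{5,5}(Ω₂) = (0.352496, 0.110264) ; Δ = (0.000295, -0.000053)
Σ over m = (-0.088165, 0.000000); ×(4π/11) → (-0.100720, 0.000000). Real part: -0.100720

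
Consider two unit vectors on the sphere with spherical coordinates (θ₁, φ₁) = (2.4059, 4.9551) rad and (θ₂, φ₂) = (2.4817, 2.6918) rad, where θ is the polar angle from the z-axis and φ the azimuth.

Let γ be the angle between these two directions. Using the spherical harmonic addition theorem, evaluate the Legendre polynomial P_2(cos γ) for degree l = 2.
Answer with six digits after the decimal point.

-0.343455

Addition theorem: P_2(cos γ) = (4π/5) Σ_m Y*_{lm}(Ω₁) Y_{lm}(Ω₂), m = −2…2:
  m=-2: Y*=-0.153872-0.081171i  Y=+0.090283+0.113674i  product -0.004665-0.024820i
  m=-1: Y*=-0.092377+0.373101i  Y=+0.336953+0.162681i  product -0.091823+0.110690i
  m=+0: Y*=+0.204648-0.000000i  Y=+0.275203+0.000000i  product +0.056320+0.000000i
  m=+1: Y*=+0.092377+0.373101i  Y=-0.336953+0.162681i  product -0.091823-0.110690i
  m=+2: Y*=-0.153872+0.081171i  Y=+0.090283-0.113674i  product -0.004665+0.024820i
Accumulated sum -0.136656+0.000000i; after 4π/(2l+1) scaling, -0.343455+0.000000i ⇒ P_2 = -0.343455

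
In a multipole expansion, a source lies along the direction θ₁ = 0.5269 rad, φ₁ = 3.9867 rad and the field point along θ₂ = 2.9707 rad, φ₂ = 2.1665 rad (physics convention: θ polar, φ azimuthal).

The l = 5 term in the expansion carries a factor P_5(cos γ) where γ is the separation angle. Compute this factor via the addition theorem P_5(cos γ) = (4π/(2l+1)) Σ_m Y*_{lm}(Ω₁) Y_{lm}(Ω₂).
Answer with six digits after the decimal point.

Expand P_5 via completeness: Σ_{m} conj(Y_{5,m}) at Ω₁ times Y_{5,m} at Ω₂ —
  m=-5: (0.006982, 0.013189) × (-0.000011, 0.000065) = (-0.000001, 0.000000)  (running Σ = (-0.000001, 0.000000))
  m=-4: (-0.078815, -0.019190) × (0.000878, 0.000832) = (-0.000053, -0.000082)  (running Σ = (-0.000054, -0.000082))
  m=-3: (0.206923, -0.143477) × (0.012862, -0.002826) = (0.002256, -0.002430)  (running Σ = (0.002202, -0.002512))
  m=-2: (-0.054784, 0.456571) × (0.034225, -0.085839) = (0.037317, 0.020329)  (running Σ = (0.039519, 0.017816))
  m=-1: (-0.241832, -0.272583) × (-0.220280, -0.324969) = (-0.035311, 0.138632)  (running Σ = (0.004208, 0.156448))
  m=0: (-0.215537, -0.000000) × (-0.741395, 0.000000) = (0.159798, 0.000000)  (running Σ = (0.164006, 0.156448))
  m=1: (0.241832, -0.272583) × (0.220280, -0.324969) = (-0.035311, -0.138632)  (running Σ = (0.128695, 0.017816))
  m=2: (-0.054784, -0.456571) × (0.034225, 0.085839) = (0.037317, -0.020329)  (running Σ = (0.166012, -0.002512))
  m=3: (-0.206923, -0.143477) × (-0.012862, -0.002826) = (0.002256, 0.002430)  (running Σ = (0.168268, -0.000082))
  m=4: (-0.078815, 0.019190) × (0.000878, -0.000832) = (-0.000053, 0.000082)  (running Σ = (0.168215, 0.000000))
  m=5: (-0.006982, 0.013189) × (0.000011, 0.000065) = (-0.000001, -0.000000)  (running Σ = (0.168214, -0.000000))
Accumulated sum (0.168214, -0.000000); after 4π/(2l+1) scaling, (0.192167, -0.000000) ⇒ P_5 = 0.192167

0.192167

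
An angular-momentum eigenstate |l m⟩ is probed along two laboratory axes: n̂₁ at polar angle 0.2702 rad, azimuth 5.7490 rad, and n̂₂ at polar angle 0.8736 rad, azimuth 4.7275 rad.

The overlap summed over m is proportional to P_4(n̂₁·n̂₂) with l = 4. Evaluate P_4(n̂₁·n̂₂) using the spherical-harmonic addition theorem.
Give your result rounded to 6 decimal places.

-0.386603

Summing Y*_{l m}(θ₁,φ₁)·Y_{l m}(θ₂,φ₂) over m ∈ [−4, 4]; prefactor 4π/(2·4+1) = 1.396263:
  [-4]  conj(Y_{4,-4})(Ω₁) = -0.00120 - 0.00190j ; Y_{4,-4}(Ω₂) = 0.15259 - 0.00923j ; Δ = -0.00020 - 0.00028j
  [-3]  conj(Y_{4,-3})(Ω₁) = -0.00073 - 0.02293j ; Y_{4,-3}(Ω₂) = -0.01641 - 0.36175j ; Δ = -0.00828 + 0.00064j
  [-2]  conj(Y_{4,-2})(Ω₁) = 0.06314 - 0.11491j ; Y_{4,-2}(Ω₂) = -0.37060 + 0.01120j ; Δ = -0.02211 + 0.04330j
  [-1]  conj(Y_{4,-1})(Ω₁) = 0.36673 - 0.21694j ; Y_{4,-1}(Ω₂) = -0.00040 - 0.02659j ; Δ = -0.00592 - 0.00967j
  [+0]  conj(Y_{4,0})(Ω₁) = 0.56360 + 0.00000j ; Y_{4,0}(Ω₂) = -0.36171 + 0.00000j ; Δ = -0.20386 + 0.00000j
  [+1]  conj(Y_{4,1})(Ω₁) = -0.36673 - 0.21694j ; Y_{4,1}(Ω₂) = 0.00040 - 0.02659j ; Δ = -0.00592 + 0.00967j
  [+2]  conj(Y_{4,2})(Ω₁) = 0.06314 + 0.11491j ; Y_{4,2}(Ω₂) = -0.37060 - 0.01120j ; Δ = -0.02211 - 0.04330j
  [+3]  conj(Y_{4,3})(Ω₁) = 0.00073 - 0.02293j ; Y_{4,3}(Ω₂) = 0.01641 - 0.36175j ; Δ = -0.00828 - 0.00064j
  [+4]  conj(Y_{4,4})(Ω₁) = -0.00120 + 0.00190j ; Y_{4,4}(Ω₂) = 0.15259 + 0.00923j ; Δ = -0.00020 + 0.00028j
Σ over m = -0.27688 + 0.00000j; ×(4π/9) → -0.38660 + 0.00000j. Real part: -0.386603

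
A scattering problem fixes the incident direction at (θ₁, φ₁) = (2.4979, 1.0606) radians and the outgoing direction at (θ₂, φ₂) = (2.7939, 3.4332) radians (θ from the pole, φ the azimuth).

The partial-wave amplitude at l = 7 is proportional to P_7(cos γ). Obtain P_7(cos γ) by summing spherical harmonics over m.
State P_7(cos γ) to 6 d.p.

Addition theorem: P_7(cos γ) = (4π/15) Σ_m Y*_{lm}(Ω₁) Y_{lm}(Ω₂), m = −7…7:
  m=-7: +0.005843+0.012748i × +0.000121+0.000238i = -0.000002+0.000003i  (running Σ = -0.000002+0.000003i)
  m=-6: -0.069705-0.005617i × +0.000490+0.002709i = -0.000019-0.000192i  (running Σ = -0.000021-0.000189i)
  m=-5: +0.116416-0.173642i × -0.001989+0.017566i = +0.002819+0.002390i  (running Σ = +0.002797+0.002202i)
  m=-4: +0.183394+0.361045i × -0.031065+0.072591i = -0.031906+0.002097i  (running Σ = -0.029108+0.004298i)
  m=-3: -0.461458-0.018564i × -0.158211+0.189376i = +0.076523-0.084452i  (running Σ = +0.047415-0.080154i)
  m=-2: +0.074487-0.121382i × -0.420427+0.277386i = +0.002353+0.071694i  (running Σ = +0.049768-0.008460i)
  m=-1: -0.166565-0.297641i × -0.497151+0.149227i = +0.127224+0.123116i  (running Σ = +0.176992+0.114657i)
  m=0: +0.261342-0.000000i × +0.111832+0.000000i = +0.029226+0.000000i  (running Σ = +0.206218+0.114657i)
  m=1: +0.166565-0.297641i × +0.497151+0.149227i = +0.127224-0.123116i  (running Σ = +0.333442-0.008460i)
  m=2: +0.074487+0.121382i × -0.420427-0.277386i = +0.002353-0.071694i  (running Σ = +0.335795-0.080154i)
  m=3: +0.461458-0.018564i × +0.158211+0.189376i = +0.076523+0.084452i  (running Σ = +0.412318+0.004298i)
  m=4: +0.183394-0.361045i × -0.031065-0.072591i = -0.031906-0.002097i  (running Σ = +0.380412+0.002202i)
  m=5: -0.116416-0.173642i × +0.001989+0.017566i = +0.002819-0.002390i  (running Σ = +0.383231-0.000189i)
  m=6: -0.069705+0.005617i × +0.000490-0.002709i = -0.000019+0.000192i  (running Σ = +0.383212+0.000003i)
  m=7: -0.005843+0.012748i × -0.000121+0.000238i = -0.000002-0.000003i  (running Σ = +0.383210+0.000000i)
Σ over m = +0.383210+0.000000i; ×(4π/15) → +0.321037+0.000000i. Real part: 0.321037

0.321037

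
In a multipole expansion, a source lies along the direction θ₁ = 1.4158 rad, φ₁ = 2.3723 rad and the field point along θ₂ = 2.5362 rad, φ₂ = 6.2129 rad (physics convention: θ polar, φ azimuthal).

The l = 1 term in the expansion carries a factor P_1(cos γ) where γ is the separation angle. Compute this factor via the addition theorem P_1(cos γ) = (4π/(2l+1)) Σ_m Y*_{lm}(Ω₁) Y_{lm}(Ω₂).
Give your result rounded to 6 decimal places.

-0.557342

Summing Y*_{l m}(θ₁,φ₁)·Y_{l m}(θ₂,φ₂) over m ∈ [−1, 1]; prefactor 4π/(2·1+1) = 4.188790:
  m=-1: Y*=(-0.245229, 0.237454)  Y=(0.196130, 0.013808)  product (-0.051375, 0.043186)
  m=+0: Y*=(0.075429, -0.000000)  Y=(-0.401767, 0.000000)  product (-0.030305, 0.000000)
  m=+1: Y*=(0.245229, 0.237454)  Y=(-0.196130, 0.013808)  product (-0.051375, -0.043186)
Accumulated sum (-0.133056, 0.000000); after 4π/(2l+1) scaling, (-0.557342, 0.000000) ⇒ P_1 = -0.557342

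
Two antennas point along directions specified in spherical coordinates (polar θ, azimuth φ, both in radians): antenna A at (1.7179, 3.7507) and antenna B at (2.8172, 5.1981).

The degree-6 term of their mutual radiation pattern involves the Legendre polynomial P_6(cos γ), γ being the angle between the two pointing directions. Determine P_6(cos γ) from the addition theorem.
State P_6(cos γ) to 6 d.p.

-0.124381

Summing Y*_{l m}(θ₁,φ₁)·Y_{l m}(θ₂,φ₂) over m ∈ [−6, 6]; prefactor 4π/(2·6+1) = 0.966644:
  m=-6: -0.394339-0.222160i × +0.000493+0.000114i = -0.000169-0.000155i  (running Σ = -0.000169-0.000155i)
  m=-5: -0.231251+0.022282i × -0.003413+0.003947i = +0.000701-0.000989i  (running Σ = +0.000532-0.001143i)
  m=-4: +0.198665-0.169094i × -0.011890-0.030470i = -0.007514-0.004043i  (running Σ = -0.006982-0.005186i)
  m=-3: +0.064803-0.247052i × +0.136708+0.015606i = +0.012715-0.032763i  (running Σ = +0.005732-0.037949i)
  m=-2: +0.069171+0.187987i × -0.213987+0.313204i = -0.073680-0.018562i  (running Σ = -0.067947-0.056511i)
  m=-1: +0.214122+0.149370i × -0.272116-0.515478i = +0.018731-0.151021i  (running Σ = -0.049217-0.207532i)
  m=0: -0.183543-0.000000i × +0.164756+0.000000i = -0.030240-0.000000i  (running Σ = -0.079457-0.207532i)
  m=1: -0.214122+0.149370i × +0.272116-0.515478i = +0.018731+0.151021i  (running Σ = -0.060726-0.056511i)
  m=2: +0.069171-0.187987i × -0.213987-0.313204i = -0.073680+0.018562i  (running Σ = -0.134406-0.037949i)
  m=3: -0.064803-0.247052i × -0.136708+0.015606i = +0.012715+0.032763i  (running Σ = -0.121691-0.005186i)
  m=4: +0.198665+0.169094i × -0.011890+0.030470i = -0.007514+0.004043i  (running Σ = -0.129206-0.001143i)
  m=5: +0.231251+0.022282i × +0.003413+0.003947i = +0.000701+0.000989i  (running Σ = -0.128504-0.000155i)
  m=6: -0.394339+0.222160i × +0.000493-0.000114i = -0.000169+0.000155i  (running Σ = -0.128674+0.000000i)
Total Σ_m = -0.128674+0.000000i. Multiply by 0.966644: -0.124381+0.000000i. P_6(cos γ) = -0.124381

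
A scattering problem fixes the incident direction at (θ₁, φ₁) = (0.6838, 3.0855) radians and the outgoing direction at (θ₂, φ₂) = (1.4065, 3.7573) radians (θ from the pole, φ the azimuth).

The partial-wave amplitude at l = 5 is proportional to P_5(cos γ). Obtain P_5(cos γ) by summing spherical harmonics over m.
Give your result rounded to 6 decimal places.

-0.188389

Expand P_5 via completeness: Σ_{m} conj(Y_{5,m}) at Ω₁ times Y_{5,m} at Ω₂ —
  term(m=-5) = -0.01978 + 0.00437j   from Y*(Ω₁)=-0.04488 + 0.01293j, Y(Ω₂)=0.43285 + 0.02733j
  term(m=-4) = -0.03703 - 0.01809j   from Y*(Ω₁)=0.17668 - 0.04032j, Y(Ω₂)=-0.17698 - 0.14276j
  term(m=-3) = 0.04170 + 0.08753j   from Y*(Ω₁)=-0.37905 + 0.06440j, Y(Ω₂)=-0.06880 - 0.24262j
  term(m=-2) = -0.02352 + 0.10175j   from Y*(Ω₁)=0.41822 - 0.04712j, Y(Ω₂)=-0.08260 + 0.23397j
  term(m=-1) = 0.00545 - 0.00434j   from Y*(Ω₁)=-0.03436 + 0.00193j, Y(Ω₂)=-0.16522 + 0.11688j
  term(m=+0) = -0.09856 + 0.00000j   from Y*(Ω₁)=-0.39118 + 0.00000j, Y(Ω₂)=0.25197 + 0.00000j
  term(m=+1) = 0.00545 + 0.00434j   from Y*(Ω₁)=0.03436 + 0.00193j, Y(Ω₂)=0.16522 + 0.11688j
  term(m=+2) = -0.02352 - 0.10175j   from Y*(Ω₁)=0.41822 + 0.04712j, Y(Ω₂)=-0.08260 - 0.23397j
  term(m=+3) = 0.04170 - 0.08753j   from Y*(Ω₁)=0.37905 + 0.06440j, Y(Ω₂)=0.06880 - 0.24262j
  term(m=+4) = -0.03703 + 0.01809j   from Y*(Ω₁)=0.17668 + 0.04032j, Y(Ω₂)=-0.17698 + 0.14276j
  term(m=+5) = -0.01978 - 0.00437j   from Y*(Ω₁)=0.04488 + 0.01293j, Y(Ω₂)=-0.43285 + 0.02733j
Accumulated sum -0.16491 + 0.00000j; after 4π/(2l+1) scaling, -0.18839 + 0.00000j ⇒ P_5 = -0.188389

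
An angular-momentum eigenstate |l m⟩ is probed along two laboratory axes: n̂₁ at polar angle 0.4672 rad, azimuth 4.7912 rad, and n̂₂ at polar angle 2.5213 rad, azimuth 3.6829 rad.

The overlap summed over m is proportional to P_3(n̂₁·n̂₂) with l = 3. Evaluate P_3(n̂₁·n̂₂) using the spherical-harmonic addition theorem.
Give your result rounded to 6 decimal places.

Addition theorem: P_3(cos γ) = (4π/7) Σ_m Y*_{lm}(Ω₁) Y_{lm}(Ω₂), m = −3…3:
  m=-3: -0.008929+0.037058i × +0.004351+0.081827i = -0.003071-0.000569i  (running Σ = -0.003071-0.000569i)
  m=-2: -0.182798-0.029054i × -0.131785+0.248157i = +0.031300-0.041534i  (running Σ = +0.028229-0.042103i)
  m=-1: +0.034215-0.433247i × -0.372006+0.223653i = +0.084169+0.168823i  (running Σ = +0.112397+0.126720i)
  m=0: +0.328437-0.000000i × -0.094318+0.000000i = -0.030977+0.000000i  (running Σ = +0.081420+0.126720i)
  m=1: -0.034215-0.433247i × +0.372006+0.223653i = +0.084169-0.168823i  (running Σ = +0.165589-0.042103i)
  m=2: -0.182798+0.029054i × -0.131785-0.248157i = +0.031300+0.041534i  (running Σ = +0.196889-0.000569i)
  m=3: +0.008929+0.037058i × -0.004351+0.081827i = -0.003071+0.000569i  (running Σ = +0.193817+0.000000i)
Total Σ_m = +0.193817+0.000000i. Multiply by 1.795196: +0.347940+0.000000i. P_3(cos γ) = 0.347940

0.347940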